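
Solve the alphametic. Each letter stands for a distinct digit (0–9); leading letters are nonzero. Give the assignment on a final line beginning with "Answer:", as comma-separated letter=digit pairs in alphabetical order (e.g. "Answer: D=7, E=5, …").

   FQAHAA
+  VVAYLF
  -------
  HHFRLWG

Step 1. [col 1: A + F ≡ G (mod 10)] F=4 is one option consistent with column 1 (A + F ≡ G (mod 10), carry-in 0) — take it. So F=4.
Step 2. [H] the sum has 7 digits but both addends have 6; that extra leading digit H is the final carry, namely 1, so H=1.
Step 3. [col 1: A + F ≡ G (mod 10)] no forcing yet in column 1 (carry-in 0); A=5 is free and consistent — try it. So A=5.
Step 4. [col 1: A + F ≡ G (mod 10)] column 1 reads A+F+carry(0)=G with A=5, F=4; with digits 1,4,5 already taken and all letters distinct, the only value for G is 9. So G=9.
Step 5. [col 2: A + L ≡ W (mod 10)] no forcing yet in column 2 (carry-in 0); W=8 is free and consistent — try it, so W=8.
Step 6. [col 2: A + L ≡ W (mod 10)] in column 2 we have A+L≡W with carry-in 0; given A=5, W=8 and digits 1,4,5,8,9 already taken and all letters distinct, that pins L to 3. So L=3.
Step 7. [col 3: H + Y ≡ L (mod 10)] in column 3 we have H+Y≡L with carry-in 0; given H=1, L=3 and digits 1,3,4,5,8,9 already taken and all letters distinct, that pins Y to 2, so Y=2.
Step 8. [col 4: A + A ≡ R (mod 10)] in column 4 we have A+A≡R with carry-in 0; given A=5 and digits 1,2,3,4,5,8,9 already taken and all letters distinct, that pins R to 0 ⇒ R=0.
Step 9. [col 5: Q + V ≡ F (mod 10)] column 5 (Q + V ≡ F (mod 10), carry-in 1) doesn't pin Q yet; pick Q=7 and continue. So Q=7.
Step 10. [col 5: Q + V ≡ F (mod 10)] column 5: given Q=7, F=4, carry-in 1, and digits 0,1,2,3,4,5,7,8,9 already taken and all letters distinct, Q+V≡F (mod 10) forces V=6. So V=6.

Answer: A=5, F=4, G=9, H=1, L=3, Q=7, R=0, V=6, W=8, Y=2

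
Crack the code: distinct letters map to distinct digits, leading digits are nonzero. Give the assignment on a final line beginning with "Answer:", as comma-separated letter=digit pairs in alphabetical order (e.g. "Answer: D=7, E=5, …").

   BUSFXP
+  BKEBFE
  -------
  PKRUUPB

Step 1. [col 1: P + E ≡ B (mod 10)] column 1 (P + E ≡ B (mod 10), carry-in 0) doesn't pin E yet; pick E=6 and continue, so E=6.
Step 2. [col 1: P + E ≡ B (mod 10)] several values work for B in column 1 (P + E ≡ B (mod 10), carry-in 0); try B=7 ⇒ B=7.
Step 3. [col 1: P + E ≡ B (mod 10)] column 1: given E=6, B=7, carry-in 0, and digits 6,7 already taken and all letters distinct, P+E≡B (mod 10) forces P=1 ⇒ P=1.
Step 4. [col 2: X + F ≡ P (mod 10)] column 2 (X + F ≡ P (mod 10), carry-in 0) doesn't pin F yet; pick F=2 and continue ⇒ F=2.
Step 5. [col 2: X + F ≡ P (mod 10)] in column 2 we have X+F≡P with carry-in 0; given F=2, P=1 and digits 1,2,6,7 already taken and all letters distinct, that pins X to 9 ⇒ X=9.
Step 6. [col 3: F + B ≡ U (mod 10)] from column 3 (F=2, B=7, carry-in 1, digits 1,2,6,7,9 already taken and all letters distinct): U must equal 0, so U=0.
Step 7. [col 4: S + E ≡ U (mod 10)] from column 4 (E=6, U=0, carry-in 1, digits 0,1,2,6,7,9 already taken and all letters distinct): S must equal 3 ⇒ S=3.
Step 8. [col 5: U + K ≡ R (mod 10)] from column 5 (U=0, carry-in 1, digits 0,1,2,3,6,7,9 already taken and all letters distinct): R must equal 5, so R=5.
Step 9. [col 5: U + K ≡ R (mod 10)] from column 5 (U=0, R=5, carry-in 1, digits 0,1,2,3,5,6,7,9 already taken and all letters distinct): K must equal 4 ⇒ K=4.

Answer: B=7, E=6, F=2, K=4, P=1, R=5, S=3, U=0, X=9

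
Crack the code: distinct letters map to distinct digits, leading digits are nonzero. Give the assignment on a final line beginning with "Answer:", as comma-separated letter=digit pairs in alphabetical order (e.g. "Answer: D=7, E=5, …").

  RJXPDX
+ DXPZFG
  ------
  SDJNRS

Step 1. [col 1: X + G ≡ S (mod 10)] no forcing yet in column 1 (carry-in 0); S=9 is free and consistent — try it, so S=9.
Step 2. [col 1: X + G ≡ S (mod 10)] no forcing yet in column 1 (carry-in 0); X=2 is free and consistent — try it. So X=2.
Step 3. [col 1: X + G ≡ S (mod 10)] from column 1 (X=2, S=9, carry-in 0, digits 2,9 already taken and all letters distinct): G must equal 7, so G=7.
Step 4. [col 2: D + F ≡ R (mod 10)] several values work for F in column 2 (D + F ≡ R (mod 10), carry-in 0); try F=3, so F=3.
Step 5. [col 2: D + F ≡ R (mod 10)] no forcing yet in column 2 (carry-in 0); D=8 is free and consistent — try it ⇒ D=8.
Step 6. [col 2: D + F ≡ R (mod 10)] in column 2 we have D+F≡R with carry-in 0; given D=8, F=3 and digits 2,3,7,8,9 already taken and all letters distinct, that pins R to 1 ⇒ R=1.
Step 7. [col 3: P + Z ≡ N (mod 10)] Z=0 is one option consistent with column 3 (P + Z ≡ N (mod 10), carry-in 1) — take it ⇒ Z=0.
Step 8. [col 3: P + Z ≡ N (mod 10)] no forcing yet in column 3 (carry-in 1); N=5 is free and consistent — try it, so N=5.
Step 9. [col 3: P + Z ≡ N (mod 10)] column 3: given Z=0, N=5, carry-in 1, and digits 0,1,2,3,5,7,8,9 already taken and all letters distinct, P+Z≡N (mod 10) forces P=4, so P=4.
Step 10. [col 4: X + P ≡ J (mod 10)] column 4: given X=2, P=4, carry-in 0, and digits 0,1,2,3,4,5,7,8,9 already taken and all letters distinct, X+P≡J (mod 10) forces J=6, so J=6.

Answer: D=8, F=3, G=7, J=6, N=5, P=4, R=1, S=9, X=2, Z=0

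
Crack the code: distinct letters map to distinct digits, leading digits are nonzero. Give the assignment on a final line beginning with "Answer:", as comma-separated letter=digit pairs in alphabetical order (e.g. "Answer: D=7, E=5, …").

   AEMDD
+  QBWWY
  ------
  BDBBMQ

Step 1. [col 1: D + Y ≡ Q (mod 10)] several values work for D in column 1 (D + Y ≡ Q (mod 10), carry-in 0); try D=4 ⇒ D=4.
Step 2. [col 1: D + Y ≡ Q (mod 10)] Y=3 is one option consistent with column 1 (D + Y ≡ Q (mod 10), carry-in 0) — take it ⇒ Y=3.
Step 3. [col 1: D + Y ≡ Q (mod 10)] in column 1 we have D+Y≡Q with carry-in 0; given D=4, Y=3 and digits 3,4 already taken and all letters distinct, that pins Q to 7 ⇒ Q=7.
Step 4. [B] the sum has 6 digits but both addends have 5; that extra leading digit B is the final carry, namely 1. So B=1.
Step 5. [col 2: D + W ≡ M (mod 10)] several values work for M in column 2 (D + W ≡ M (mod 10), carry-in 0); try M=2, so M=2.
Step 6. [col 2: D + W ≡ M (mod 10)] column 2 reads D+W+carry(0)=M with D=4, M=2; with digits 1,2,3,4,7 already taken and all letters distinct, the only value for W is 8. So W=8.
Step 7. [col 4: E + B ≡ B (mod 10)] from column 4 (B=1, carry-in 1, digits 1,2,3,4,7,8 already taken and all letters distinct): E must equal 9 ⇒ E=9.
Step 8. [col 5: A + Q ≡ D (mod 10)] column 5 reads A+Q+carry(1)=D with Q=7, D=4; with digits 1,2,3,4,7,8,9 already taken and all letters distinct, the only value for A is 6, so A=6.

Answer: A=6, B=1, D=4, E=9, M=2, Q=7, W=8, Y=3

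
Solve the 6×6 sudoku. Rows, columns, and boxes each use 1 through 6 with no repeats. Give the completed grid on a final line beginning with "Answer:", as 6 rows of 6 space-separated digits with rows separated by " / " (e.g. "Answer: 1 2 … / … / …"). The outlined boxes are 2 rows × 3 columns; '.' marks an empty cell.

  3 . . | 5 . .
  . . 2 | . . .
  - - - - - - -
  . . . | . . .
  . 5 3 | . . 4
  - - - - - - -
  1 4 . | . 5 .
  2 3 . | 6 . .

Step 1. [r4c1∈{6}] only 6 remains possible at r4c1. So r4c1=6.
Step 2. [r2c4∈{1,3,4}] in col 4, 4 fits only at r2c4, so r2c4=4.
Step 3. [r3c6∈{1,2,3,5,6}] in row 3, 5 fits only at r3c6, so r3c6=5.
Step 4. [r3c5∈{1,2,3,6}] row 3 places 6 nowhere but r3c5. So r3c5=6.
Step 5. [r3c4∈{1,2,3}] in row 3, 3 fits only at r3c4. So r3c4=3.
Step 6. [r6c6∈{1}] r6c6's peers cover all but 1 ⇒ r6c6=1.
Step 7. [r1c3∈{1,4,6}] across row 1, 4 lands solely at r1c3 ⇒ r1c3=4.
Step 8. [r4c4∈{1,2}] r4c4 is the only open cell in col 4 admitting 1 ⇒ r4c4=1.
Step 9. [r2c5∈{1,3}] 3 has one home in col 5: r2c5 ⇒ r2c5=3.
Step 10. [r2c2∈{1,6}] 1 has one home in row 2: r2c2, so r2c2=1.
Step 11. [r4c5∈{2}] nothing but 2 survives at r4c5 ⇒ r4c5=2.
Step 12. [r1c6∈{2,6}] across row 1, 2 lands solely at r1c6. So r1c6=2.
Step 13. [r5c4∈{2}] nothing but 2 survives at r5c4. So r5c4=2.
Step 14. [r2c1∈{5}] r2c1 has the single candidate 5 ⇒ r2c1=5.
Step 15. [r3c3∈{1}] only 1 remains possible at r3c3, so r3c3=1.
Step 16. [r6c5∈{4}] nothing but 4 survives at r6c5. So r6c5=4.
Step 17. [r1c2∈{6}] nothing but 6 survives at r1c2. So r1c2=6.
Step 18. [r5c6∈{3}] only 3 remains possible at r5c6 ⇒ r5c6=3.
Step 19. [r6c3∈{5}] r6c3's peers cover all but 5, so r6c3=5.
Step 20. [r3c1∈{4}] r3c1 has the single candidate 4, so r3c1=4.
Step 21. [r2c6∈{6}] nothing but 6 survives at r2c6 ⇒ r2c6=6.
Step 22. [r1c5∈{1}] r1c5's peers cover all but 1, so r1c5=1.
Step 23. [r5c3∈{6}] r5c3 is down to just 6 ⇒ r5c3=6.
Step 24. [r3c2∈{2}] nothing but 2 survives at r3c2, so r3c2=2.

Answer: 3 6 4 5 1 2 / 5 1 2 4 3 6 / 4 2 1 3 6 5 / 6 5 3 1 2 4 / 1 4 6 2 5 3 / 2 3 5 6 4 1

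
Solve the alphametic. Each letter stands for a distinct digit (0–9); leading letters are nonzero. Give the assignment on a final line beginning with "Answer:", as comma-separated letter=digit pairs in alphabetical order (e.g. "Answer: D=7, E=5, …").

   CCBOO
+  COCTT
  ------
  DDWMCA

Step 1. [D] the sum has 6 digits but both addends have 5; that extra leading digit D is the final carry, namely 1 ⇒ D=1.
Step 2. [col 1: O + T ≡ A (mod 10)] no forcing yet in column 1 (carry-in 0); T=8 is free and consistent — try it, so T=8.
Step 3. [col 1: O + T ≡ A (mod 10)] no forcing yet in column 1 (carry-in 0); O=6 is free and consistent — try it. So O=6.
Step 4. [col 1: O + T ≡ A (mod 10)] column 1 reads O+T+carry(0)=A with O=6, T=8; with digits 1,6,8 already taken and all letters distinct, the only value for A is 4 ⇒ A=4.
Step 5. [col 2: O + T ≡ C (mod 10)] from column 2 (O=6, T=8, carry-in 1, digits 1,4,6,8 already taken and all letters distinct): C must equal 5. So C=5.
Step 6. [col 3: B + C ≡ M (mod 10)] several values work for B in column 3 (B + C ≡ M (mod 10), carry-in 1); try B=7, so B=7.
Step 7. [col 3: B + C ≡ M (mod 10)] column 3 reads B+C+carry(1)=M with B=7, C=5; with digits 1,4,5,6,7,8 already taken and all letters distinct, the only value for M is 3 ⇒ M=3.
Step 8. [col 4: C + O ≡ W (mod 10)] column 4 reads C+O+carry(1)=W with C=5, O=6; with digits 1,3,4,5,6,7,8 already taken and all letters distinct, the only value for W is 2 ⇒ W=2.

Answer: A=4, B=7, C=5, D=1, M=3, O=6, T=8, W=2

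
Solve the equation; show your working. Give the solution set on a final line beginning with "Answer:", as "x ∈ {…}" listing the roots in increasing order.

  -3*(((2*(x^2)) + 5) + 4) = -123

Step 1. [-3*(((2*(x^2)) + 5) + 4) = -123] divide by the outer -3, so div: ((2*(x^2)) + 5) + 4 = 41.
Step 2. [((2*(x^2)) + 5) + 4 = 41] subtract 4: x sits inside (… + 4), so sub: (2*(x^2)) + 5 = 37.
Step 3. [(2*(x^2)) + 5 = 37] 5 comes off first (subtract 5). So sub: 2*(x^2) = 32.
Step 4. [2*(x^2) = 32] 2 out front; divide by 2, so div: x^2 = 16.
Step 5. [x^2 = 16] √ both sides: 16 ≥ 0 gives two branches. So sqrt: x = 4 or -4.

Answer: x ∈ {-4, 4}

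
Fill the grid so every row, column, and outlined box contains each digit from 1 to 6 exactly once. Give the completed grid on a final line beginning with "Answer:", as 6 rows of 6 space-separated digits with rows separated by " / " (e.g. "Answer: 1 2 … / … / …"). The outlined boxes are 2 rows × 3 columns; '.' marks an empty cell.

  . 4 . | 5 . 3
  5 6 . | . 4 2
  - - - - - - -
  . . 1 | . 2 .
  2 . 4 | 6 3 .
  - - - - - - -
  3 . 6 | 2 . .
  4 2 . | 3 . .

Step 1. [r5c2∈{1,5}] r5c2 is the only open cell in col 2 admitting 1. So r5c2=1.
Step 2. [r6c6∈{1,5,6}] r6c6 is the only open cell in col 6 admitting 6. So r6c6=6.
Step 3. [r5c6∈{4,5}] row 5 places 4 nowhere but r5c6. So r5c6=4.
Step 4. [r4c2∈{5}] only 5 remains possible at r4c2, so r4c2=5.
Step 5. [r6c5∈{1,5}] row 6 places 1 nowhere but r6c5. So r6c5=1.
Step 6. [r3c6∈{5}] nothing but 5 survives at r3c6, so r3c6=5.
Step 7. [r1c5∈{6}] r1c5 is down to just 6 ⇒ r1c5=6.
Step 8. [r2c3∈{3}] r2c3 is down to just 3 ⇒ r2c3=3.
Step 9. [r6c3∈{5}] only 5 remains possible at r6c3. So r6c3=5.
Step 10. [r4c6∈{1}] only 1 remains possible at r4c6. So r4c6=1.
Step 11. [r2c4∈{1}] r2c4 is down to just 1, so r2c4=1.
Step 12. [r1c1∈{1}] r1c1's peers cover all but 1, so r1c1=1.
Step 13. [r5c5∈{5}] only 5 remains possible at r5c5. So r5c5=5.
Step 14. [r1c3∈{2}] r1c3 is down to just 2 ⇒ r1c3=2.
Step 15. [r3c2∈{3}] r3c2 has the single candidate 3 ⇒ r3c2=3.
Step 16. [r3c1∈{6}] r3c1 is down to just 6, so r3c1=6.
Step 17. [r3c4∈{4}] nothing but 4 survives at r3c4 ⇒ r3c4=4.

Answer: 1 4 2 5 6 3 / 5 6 3 1 4 2 / 6 3 1 4 2 5 / 2 5 4 6 3 1 / 3 1 6 2 5 4 / 4 2 5 3 1 6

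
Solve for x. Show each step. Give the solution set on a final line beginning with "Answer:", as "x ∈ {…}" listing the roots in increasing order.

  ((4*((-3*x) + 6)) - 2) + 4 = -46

Step 1. [((4*((-3*x) + 6)) - 2) + 4 = -46] the outer +4 inverts by subtracting 4 ⇒ sub: (4*((-3*x) + 6)) - 2 = -50.
Step 2. [(4*((-3*x) + 6)) - 2 = -50] peel the -2: add 2 from each side ⇒ sub: 4*((-3*x) + 6) = -48.
Step 3. [4*((-3*x) + 6) = -48] 4 out front; divide by 4. So div: (-3*x) + 6 = -12.
Step 4. [(-3*x) + 6 = -12] common factor -3 (LHS and -12) — divide through ⇒ factor: x - 2 = 4.
Step 5. [x - 2 = 4] -2 is outermost — add 2 both sides, so sub: x = 6.

Answer: x ∈ {6}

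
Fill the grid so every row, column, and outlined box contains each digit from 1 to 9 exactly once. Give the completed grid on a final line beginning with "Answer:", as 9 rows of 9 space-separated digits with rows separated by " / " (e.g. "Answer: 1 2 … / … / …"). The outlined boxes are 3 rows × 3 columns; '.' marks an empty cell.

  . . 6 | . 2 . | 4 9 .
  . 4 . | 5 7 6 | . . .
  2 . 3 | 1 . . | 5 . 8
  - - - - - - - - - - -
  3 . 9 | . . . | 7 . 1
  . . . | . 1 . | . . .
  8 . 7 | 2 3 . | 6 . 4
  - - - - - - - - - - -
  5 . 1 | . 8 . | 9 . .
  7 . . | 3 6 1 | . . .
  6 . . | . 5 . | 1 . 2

Step 1. [r5c3∈{2,4,5}] across col 3, 5 lands solely at r5c3 ⇒ r5c3=5.
Step 2. [r2c9∈{3}] only 3 remains possible at r2c9, so r2c9=3.
Step 3. [r6c6∈{5,9}] across row 6, 9 lands solely at r6c6, so r6c6=9.
Step 4. [r3c6∈{4}] r3c6 has the single candidate 4 ⇒ r3c6=4.
Step 5. [r8c7∈{8}] nothing but 8 survives at r8c7, so r8c7=8.
Step 6. [r9c6∈{7}] r9c6 has the single candidate 7, so r9c6=7.
Step 7. [r5c6∈{8}] r5c6 has the single candidate 8, so r5c6=8.
Step 8. [r7c4∈{4}] nothing but 4 survives at r7c4 ⇒ r7c4=4.
Step 9. [r1c2∈{1,5,7,8}] r1c2 is the only open cell in row 1 admitting 5 ⇒ r1c2=5.
Step 10. [r8c3∈{2,4}] col 3 places 2 nowhere but r8c3 ⇒ r8c3=2.
Step 11. [r9c2∈{3,8,9}] in col 2, 8 fits only at r9c2. So r9c2=8.
Step 12. [r9c8∈{3,4}] row 9 places 3 nowhere but r9c8. So r9c8=3.
Step 13. [r5c8∈{2}] r5c8's peers cover all but 2 ⇒ r5c8=2.
Step 14. [r3c2∈{7,9}] r3c2 is the only open cell in col 2 admitting 7, so r3c2=7.
Step 15. [r5c2∈{6}] r5c2 is down to just 6 ⇒ r5c2=6.
Step 16. [r7c8∈{6,7}] col 8 places 7 nowhere but r7c8 ⇒ r7c8=7.
Step 17. [r6c8∈{5}] r6c8 is down to just 5 ⇒ r6c8=5.
Step 18. [r1c1∈{1}] r1c1 is down to just 1 ⇒ r1c1=1.
Step 19. [r5c1∈{4}] only 4 remains possible at r5c1, so r5c1=4.
Step 20. [r5c4∈{7}] r5c4 has the single candidate 7 ⇒ r5c4=7.
Step 21. [r2c3∈{8}] r2c3's peers cover all but 8, so r2c3=8.
Step 22. [r4c2∈{2}] r4c2 has the single candidate 2 ⇒ r4c2=2.
Step 23. [r3c5∈{9}] r3c5 is down to just 9 ⇒ r3c5=9.
Step 24. [r2c8∈{1}] r2c8's peers cover all but 1 ⇒ r2c8=1.
Step 25. [r7c9∈{6}] r7c9's peers cover all but 6. So r7c9=6.
Step 26. [r5c7∈{3}] r5c7 has the single candidate 3, so r5c7=3.
Step 27. [r1c6∈{3}] nothing but 3 survives at r1c6 ⇒ r1c6=3.
Step 28. [r8c9∈{5}] r8c9 has the single candidate 5 ⇒ r8c9=5.
Step 29. [r7c6∈{2}] r7c6 is down to just 2. So r7c6=2.
Step 30. [r5c9∈{9}] r5c9 has the single candidate 9. So r5c9=9.
Step 31. [r1c4∈{8}] r1c4's peers cover all but 8, so r1c4=8.
Step 32. [r4c8∈{8}] r4c8 is down to just 8. So r4c8=8.
Step 33. [r6c2∈{1}] only 1 remains possible at r6c2, so r6c2=1.
Step 34. [r3c8∈{6}] r3c8's peers cover all but 6. So r3c8=6.
Step 35. [r4c6∈{5}] r4c6 is down to just 5, so r4c6=5.
Step 36. [r8c8∈{4}] nothing but 4 survives at r8c8, so r8c8=4.
Step 37. [r1c9∈{7}] r1c9 is down to just 7, so r1c9=7.
Step 38. [r2c7∈{2}] nothing but 2 survives at r2c7, so r2c7=2.
Step 39. [r4c4∈{6}] r4c4's peers cover all but 6, so r4c4=6.
Step 40. [r4c5∈{4}] only 4 remains possible at r4c5 ⇒ r4c5=4.
Step 41. [r8c2∈{9}] r8c2 is down to just 9 ⇒ r8c2=9.
Step 42. [r9c4∈{9}] only 9 remains possible at r9c4 ⇒ r9c4=9.
Step 43. [r7c2∈{3}] only 3 remains possible at r7c2, so r7c2=3.
Step 44. [r9c3∈{4}] only 4 remains possible at r9c3, so r9c3=4.
Step 45. [r2c1∈{9}] only 9 remains possible at r2c1 ⇒ r2c1=9.

Answer: 1 5 6 8 2 3 4 9 7 / 9 4 8 5 7 6 2 1 3 / 2 7 3 1 9 4 5 6 8 / 3 2 9 6 4 5 7 8 1 / 4 6 5 7 1 8 3 2 9 / 8 1 7 2 3 9 6 5 4 / 5 3 1 4 8 2 9 7 6 / 7 9 2 3 6 1 8 4 5 / 6 8 4 9 5 7 1 3 2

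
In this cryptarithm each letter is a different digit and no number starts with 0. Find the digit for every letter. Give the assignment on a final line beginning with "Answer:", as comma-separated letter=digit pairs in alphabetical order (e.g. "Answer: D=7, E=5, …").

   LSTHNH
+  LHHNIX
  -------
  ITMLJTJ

Step 1. [col 1: H + X ≡ J (mod 10)] several values work for H in column 1 (H + X ≡ J (mod 10), carry-in 0); try H=4, so H=4.
Step 2. [col 1: H + X ≡ J (mod 10)] J=3 is one option consistent with column 1 (H + X ≡ J (mod 10), carry-in 0) — take it. So J=3.
Step 3. [I] I is the leading digit of a 7-digit sum of two 6-digit numbers; the final carry is exactly 1, so I=1.
Step 4. [col 1: H + X ≡ J (mod 10)] column 1 reads H+X+carry(0)=J with H=4, J=3; with digits 1,3,4 already taken and all letters distinct, the only value for X is 9, so X=9.
Step 5. [col 2: N + I ≡ T (mod 10)] no forcing yet in column 2 (carry-in 1); T=0 is free and consistent — try it ⇒ T=0.
Step 6. [col 2: N + I ≡ T (mod 10)] from column 2 (I=1, T=0, carry-in 1, digits 0,1,3,4,9 already taken and all letters distinct): N must equal 8, so N=8.
Step 7. [col 4: T + H ≡ L (mod 10)] column 4: given T=0, H=4, carry-in 1, and digits 0,1,3,4,8,9 already taken and all letters distinct, T+H≡L (mod 10) forces L=5, so L=5.
Step 8. [col 5: S + H ≡ M (mod 10)] column 5 reads S+H+carry(0)=M with H=4; with digits 0,1,3,4,5,8,9 already taken and all letters distinct, the only value for S is 2, so S=2.
Step 9. [col 5: S + H ≡ M (mod 10)] column 5: given S=2, H=4, carry-in 0, and digits 0,1,2,3,4,5,8,9 already taken and all letters distinct, S+H≡M (mod 10) forces M=6. So M=6.

Answer: H=4, I=1, J=3, L=5, M=6, N=8, S=2, T=0, X=9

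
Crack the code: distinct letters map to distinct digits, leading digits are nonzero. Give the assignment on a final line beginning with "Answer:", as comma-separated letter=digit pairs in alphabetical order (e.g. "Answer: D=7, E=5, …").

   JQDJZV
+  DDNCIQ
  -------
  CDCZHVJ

Step 1. [col 1: V + Q ≡ J (mod 10)] column 1 (V + Q ≡ J (mod 10), carry-in 0) doesn't pin V yet; pick V=7 and continue, so V=7.
Step 2. [col 1: V + Q ≡ J (mod 10)] no forcing yet in column 1 (carry-in 0); Q=2 is free and consistent — try it, so Q=2.
Step 3. [col 1: V + Q ≡ J (mod 10)] in column 1 we have V+Q≡J with carry-in 0; given V=7, Q=2 and digits 2,7 already taken and all letters distinct, that pins J to 9 ⇒ J=9.
Step 4. [C] C is the leading digit of a 7-digit sum of two 6-digit numbers; the final carry is exactly 1. So C=1.
Step 5. [col 2: Z + I ≡ V (mod 10)] column 2 (Z + I ≡ V (mod 10), carry-in 0) doesn't pin Z yet; pick Z=4 and continue. So Z=4.
Step 6. [col 2: Z + I ≡ V (mod 10)] column 2: given Z=4, V=7, carry-in 0, and digits 1,2,4,7,9 already taken and all letters distinct, Z+I≡V (mod 10) forces I=3, so I=3.
Step 7. [col 3: J + C ≡ H (mod 10)] column 3: given J=9, C=1, carry-in 0, and digits 1,2,3,4,7,9 already taken and all letters distinct, J+C≡H (mod 10) forces H=0. So H=0.
Step 8. [col 4: D + N ≡ Z (mod 10)] D=8 is one option consistent with column 4 (D + N ≡ Z (mod 10), carry-in 1) — take it ⇒ D=8.
Step 9. [col 4: D + N ≡ Z (mod 10)] column 4: given D=8, Z=4, carry-in 1, and digits 0,1,2,3,4,7,8,9 already taken and all letters distinct, D+N≡Z (mod 10) forces N=5. So N=5.

Answer: C=1, D=8, H=0, I=3, J=9, N=5, Q=2, V=7, Z=4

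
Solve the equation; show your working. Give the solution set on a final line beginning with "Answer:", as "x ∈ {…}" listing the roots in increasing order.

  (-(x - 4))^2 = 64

Step 1. [(-(x - 4))^2 = 64] 64 ≥ 0, LHS is (·)² — take ±√ ⇒ sqrt: -(x - 4) = 8 or -8.
Step 2. [-(x - 4) = 8 or -8] LHS negated; negate both sides ⇒ neg: x - 4 = -8 or 8.
Step 3. [x - 4 = -8 or 8] peel the -4: add 4 from each side, so sub: x = -4 or 12.

Answer: x ∈ {-4, 12}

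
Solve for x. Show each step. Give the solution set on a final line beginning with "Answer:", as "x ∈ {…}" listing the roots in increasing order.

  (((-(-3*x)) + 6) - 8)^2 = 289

Step 1. [(((-(-3*x)) + 6) - 8)^2 = 289] LHS squared, RHS 289 ≥ 0: apply √ (±), so sqrt: ((-(-3*x)) + 6) - 8 = 17 or -17.
Step 2. [((-(-3*x)) + 6) - 8 = 17 or -17] add 8: x sits inside (… - 8), so sub: (-(-3*x)) + 6 = 25 or -9.
Step 3. [(-(-3*x)) + 6 = 25 or -9] peel the +6: subtract 6 from each side ⇒ sub: -(-3*x) = 19 or -15.
Step 4. [-(-3*x) = 19 or -15] leading − — multiply by −1 ⇒ neg: -3*x = -19 or 15.
Step 5. [-3*x = -19 or 15] divide by the outer -3. So div: x = 19/3 or -5.

Answer: x ∈ {-5, 19/3}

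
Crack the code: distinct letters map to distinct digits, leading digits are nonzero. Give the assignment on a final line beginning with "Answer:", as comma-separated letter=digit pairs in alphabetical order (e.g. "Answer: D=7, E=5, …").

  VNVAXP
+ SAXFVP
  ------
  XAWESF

Step 1. [col 1: P + P ≡ F (mod 10)] column 1 (P + P ≡ F (mod 10), carry-in 0) doesn't pin P yet; pick P=5 and continue, so P=5.
Step 2. [col 1: P + P ≡ F (mod 10)] from column 1 (P=5, carry-in 0, digits 5 already taken and all letters distinct): F must equal 0, so F=0.
Step 3. [col 2: X + V ≡ S (mod 10)] column 2 (X + V ≡ S (mod 10), carry-in 1) doesn't pin S yet; pick S=3 and continue ⇒ S=3.
Step 4. [col 2: X + V ≡ S (mod 10)] V=4 is one option consistent with column 2 (X + V ≡ S (mod 10), carry-in 1) — take it ⇒ V=4.
Step 5. [col 2: X + V ≡ S (mod 10)] column 2 reads X+V+carry(1)=S with V=4, S=3; with digits 0,3,4,5 already taken and all letters distinct, the only value for X is 8, so X=8.
Step 6. [col 3: A + F ≡ E (mod 10)] A=6 is one option consistent with column 3 (A + F ≡ E (mod 10), carry-in 1) — take it. So A=6.
Step 7. [col 3: A + F ≡ E (mod 10)] column 3 reads A+F+carry(1)=E with A=6, F=0; with digits 0,3,4,5,6,8 already taken and all letters distinct, the only value for E is 7 ⇒ E=7.
Step 8. [col 4: V + X ≡ W (mod 10)] from column 4 (V=4, X=8, carry-in 0, digits 0,3,4,5,6,7,8 already taken and all letters distinct): W must equal 2. So W=2.
Step 9. [col 5: N + A ≡ A (mod 10)] from column 5 (A=6, carry-in 1, digits 0,2,3,4,5,6,7,8 already taken and all letters distinct): N must equal 9. So N=9.

Answer: A=6, E=7, F=0, N=9, P=5, S=3, V=4, W=2, X=8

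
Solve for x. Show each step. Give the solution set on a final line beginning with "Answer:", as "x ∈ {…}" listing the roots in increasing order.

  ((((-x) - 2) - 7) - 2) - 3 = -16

Step 1. [((((-x) - 2) - 7) - 2) - 3 = -16] -3 is outermost — add 3 both sides. So sub: (((-x) - 2) - 7) - 2 = -13.
Step 2. [(((-x) - 2) - 7) - 2 = -13] the outer -2 inverts by adding 2 ⇒ sub: ((-x) - 2) - 7 = -11.
Step 3. [((-x) - 2) - 7 = -11] peel the -7: add 7 from each side, so sub: (-x) - 2 = -4.
Step 4. [(-x) - 2 = -4] peel the -2: add 2 from each side. So sub: -x = -2.
Step 5. [-x = -2] flip signs both sides ⇒ neg: x = 2.

Answer: x ∈ {2}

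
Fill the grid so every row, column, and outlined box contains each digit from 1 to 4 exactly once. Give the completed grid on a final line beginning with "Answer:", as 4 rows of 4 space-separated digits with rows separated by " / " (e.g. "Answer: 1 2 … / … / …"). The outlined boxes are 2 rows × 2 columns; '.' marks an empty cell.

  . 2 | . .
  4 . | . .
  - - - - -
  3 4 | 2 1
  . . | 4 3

Step 1. [r1c1∈{1}] only 1 remains possible at r1c1 ⇒ r1c1=1.
Step 2. [r2c3∈{1,3}] across row 2, 1 lands solely at r2c3, so r2c3=1.
Step 3. [r1c4∈{4}] r1c4 has the single candidate 4 ⇒ r1c4=4.
Step 4. [r4c2∈{1}] only 1 remains possible at r4c2 ⇒ r4c2=1.
Step 5. [r1c3∈{3}] only 3 remains possible at r1c3, so r1c3=3.
Step 6. [r2c4∈{2}] r2c4's peers cover all but 2, so r2c4=2.
Step 7. [r2c2∈{3}] r2c2's peers cover all but 3. So r2c2=3.
Step 8. [r4c1∈{2}] r4c1 has the single candidate 2. So r4c1=2.

Answer: 1 2 3 4 / 4 3 1 2 / 3 4 2 1 / 2 1 4 3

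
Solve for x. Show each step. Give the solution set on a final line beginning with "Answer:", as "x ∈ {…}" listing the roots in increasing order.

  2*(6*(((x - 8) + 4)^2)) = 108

Step 1. [2*(6*(((x - 8) + 4)^2)) = 108] leading coefficient 2: divide by 2 ⇒ div: 6*(((x - 8) + 4)^2) = 54.
Step 2. [6*(((x - 8) + 4)^2) = 54] leading coefficient 6: divide by 6, so div: ((x - 8) + 4)^2 = 9.
Step 3. [((x - 8) + 4)^2 = 9] 9 ≥ 0, LHS is (·)² — take ±√. So sqrt: (x - 8) + 4 = 3 or -3.
Step 4. [(x - 8) + 4 = 3 or -3] +4 is outermost — subtract 4 both sides ⇒ sub: x - 8 = -1 or -7.
Step 5. [x - 8 = -1 or -7] -8 is outermost — add 8 both sides, so sub: x = 7 or 1.

Answer: x ∈ {1, 7}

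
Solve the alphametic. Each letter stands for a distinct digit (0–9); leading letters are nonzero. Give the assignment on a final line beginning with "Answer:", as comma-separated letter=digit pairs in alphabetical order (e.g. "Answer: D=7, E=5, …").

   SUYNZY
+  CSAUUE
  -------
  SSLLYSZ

Step 1. [col 1: Y + E ≡ Z (mod 10)] Y=5 is one option consistent with column 1 (Y + E ≡ Z (mod 10), carry-in 0) — take it. So Y=5.
Step 2. [S] the sum has 7 digits but both addends have 6; that extra leading digit S is the final carry, namely 1 ⇒ S=1.
Step 3. [col 1: Y + E ≡ Z (mod 10)] E=7 is one option consistent with column 1 (Y + E ≡ Z (mod 10), carry-in 0) — take it ⇒ E=7.
Step 4. [col 1: Y + E ≡ Z (mod 10)] from column 1 (Y=5, E=7, carry-in 0, digits 1,5,7 already taken and all letters distinct): Z must equal 2 ⇒ Z=2.
Step 5. [col 2: Z + U ≡ S (mod 10)] from column 2 (Z=2, S=1, carry-in 1, digits 1,2,5,7 already taken and all letters distinct): U must equal 8 ⇒ U=8.
Step 6. [col 3: N + U ≡ Y (mod 10)] column 3: given U=8, Y=5, carry-in 1, and digits 1,2,5,7,8 already taken and all letters distinct, N+U≡Y (mod 10) forces N=6, so N=6.
Step 7. [col 4: Y + A ≡ L (mod 10)] several values work for L in column 4 (Y + A ≡ L (mod 10), carry-in 1); try L=0, so L=0.
Step 8. [col 4: Y + A ≡ L (mod 10)] from column 4 (Y=5, L=0, carry-in 1, digits 0,1,2,5,6,7,8 already taken and all letters distinct): A must equal 4 ⇒ A=4.
Step 9. [col 6: S + C ≡ S (mod 10)] column 6 reads S+C+carry(1)=S with S=1; with digits 0,1,2,4,5,6,7,8 already taken and all letters distinct, the only value for C is 9, so C=9.

Answer: A=4, C=9, E=7, L=0, N=6, S=1, U=8, Y=5, Z=2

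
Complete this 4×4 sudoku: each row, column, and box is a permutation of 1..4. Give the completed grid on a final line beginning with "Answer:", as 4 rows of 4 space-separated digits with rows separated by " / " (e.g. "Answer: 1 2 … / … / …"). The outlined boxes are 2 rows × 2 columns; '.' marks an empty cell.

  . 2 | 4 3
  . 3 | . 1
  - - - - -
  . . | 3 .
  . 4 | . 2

Step 1. [r3c2∈{1}] r3c2 is down to just 1. So r3c2=1.
Step 2. [r3c4∈{4}] r3c4's peers cover all but 4, so r3c4=4.
Step 3. [r2c3∈{2}] r2c3 is down to just 2 ⇒ r2c3=2.
Step 4. [r2c1∈{4}] nothing but 4 survives at r2c1, so r2c1=4.
Step 5. [r4c3∈{1}] only 1 remains possible at r4c3. So r4c3=1.
Step 6. [r1c1∈{1}] only 1 remains possible at r1c1. So r1c1=1.
Step 7. [r4c1∈{3}] only 3 remains possible at r4c1 ⇒ r4c1=3.
Step 8. [r3c1∈{2}] only 2 remains possible at r3c1. So r3c1=2.

Answer: 1 2 4 3 / 4 3 2 1 / 2 1 3 4 / 3 4 1 2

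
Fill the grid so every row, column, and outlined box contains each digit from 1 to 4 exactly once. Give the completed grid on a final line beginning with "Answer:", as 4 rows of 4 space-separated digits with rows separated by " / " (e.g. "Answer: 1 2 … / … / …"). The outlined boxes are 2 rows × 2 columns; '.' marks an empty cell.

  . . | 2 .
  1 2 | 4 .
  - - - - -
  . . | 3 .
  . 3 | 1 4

Step 1. [r1c1∈{3,4}] r1c1 is the only open cell in col 1 admitting 3, so r1c1=3.
Step 2. [r3c1∈{2,4}] col 1 places 4 nowhere but r3c1. So r3c1=4.
Step 3. [r3c4∈{2}] r3c4 is down to just 2 ⇒ r3c4=2.
Step 4. [r4c1∈{2}] nothing but 2 survives at r4c1 ⇒ r4c1=2.
Step 5. [r2c4∈{3}] r2c4 is down to just 3. So r2c4=3.
Step 6. [r1c4∈{1}] r1c4 has the single candidate 1. So r1c4=1.
Step 7. [r1c2∈{4}] r1c2's peers cover all but 4. So r1c2=4.
Step 8. [r3c2∈{1}] r3c2 has the single candidate 1. So r3c2=1.

Answer: 3 4 2 1 / 1 2 4 3 / 4 1 3 2 / 2 3 1 4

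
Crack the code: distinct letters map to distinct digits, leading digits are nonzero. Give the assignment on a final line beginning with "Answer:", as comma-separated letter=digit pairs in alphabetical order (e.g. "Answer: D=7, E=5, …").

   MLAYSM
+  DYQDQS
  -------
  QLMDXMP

Step 1. [col 1: M + S ≡ P (mod 10)] several values work for M in column 1 (M + S ≡ P (mod 10), carry-in 0); try M=5. So M=5.
Step 2. [col 1: M + S ≡ P (mod 10)] P=9 is one option consistent with column 1 (M + S ≡ P (mod 10), carry-in 0) — take it. So P=9.
Step 3. [col 1: M + S ≡ P (mod 10)] in column 1 we have M+S≡P with carry-in 0; given M=5, P=9 and digits 5,9 already taken and all letters distinct, that pins S to 4 ⇒ S=4.
Step 4. [col 2: S + Q ≡ M (mod 10)] column 2: given S=4, M=5, carry-in 0, and digits 4,5,9 already taken and all letters distinct, S+Q≡M (mod 10) forces Q=1, so Q=1.
Step 5. [col 3: Y + D ≡ X (mod 10)] column 3 (Y + D ≡ X (mod 10), carry-in 0) doesn't pin D yet; pick D=8 and continue, so D=8.
Step 6. [col 3: Y + D ≡ X (mod 10)] in column 3 we have Y+D≡X with carry-in 0; given D=8 and digits 1,4,5,8,9 already taken and all letters distinct, that pins X to 0. So X=0.
Step 7. [col 3: Y + D ≡ X (mod 10)] from column 3 (D=8, X=0, carry-in 0, digits 0,1,4,5,8,9 already taken and all letters distinct): Y must equal 2. So Y=2.
Step 8. [col 4: A + Q ≡ D (mod 10)] column 4: given Q=1, D=8, carry-in 1, and digits 0,1,2,4,5,8,9 already taken and all letters distinct, A+Q≡D (mod 10) forces A=6 ⇒ A=6.
Step 9. [col 5: L + Y ≡ M (mod 10)] column 5: given Y=2, M=5, carry-in 0, and digits 0,1,2,4,5,6,8,9 already taken and all letters distinct, L+Y≡M (mod 10) forces L=3, so L=3.

Answer: A=6, D=8, L=3, M=5, P=9, Q=1, S=4, X=0, Y=2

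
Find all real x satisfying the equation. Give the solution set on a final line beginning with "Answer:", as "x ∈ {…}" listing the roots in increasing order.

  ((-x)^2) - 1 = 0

Step 1. [((-x)^2) - 1 = 0] the outer -1 inverts by adding 1, so sub: (-x)^2 = 1.
Step 2. [(-x)^2 = 1] LHS squared, RHS 1 ≥ 0: apply √ (±). So sqrt: -x = 1 or -1.
Step 3. [-x = 1 or -1] flip signs both sides ⇒ neg: x = -1 or 1.

Answer: x ∈ {-1, 1}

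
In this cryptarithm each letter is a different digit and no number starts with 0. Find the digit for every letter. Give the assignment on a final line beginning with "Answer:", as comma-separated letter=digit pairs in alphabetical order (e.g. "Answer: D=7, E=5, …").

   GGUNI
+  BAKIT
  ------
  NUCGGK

Step 1. [col 1: I + T ≡ K (mod 10)] column 1 (I + T ≡ K (mod 10), carry-in 0) doesn't pin K yet; pick K=5 and continue, so K=5.
Step 2. [col 1: I + T ≡ K (mod 10)] T=9 is one option consistent with column 1 (I + T ≡ K (mod 10), carry-in 0) — take it, so T=9.
Step 3. [col 1: I + T ≡ K (mod 10)] from column 1 (T=9, K=5, carry-in 0, digits 5,9 already taken and all letters distinct): I must equal 6. So I=6.
Step 4. [col 2: N + I ≡ G (mod 10)] N=1 is one option consistent with column 2 (N + I ≡ G (mod 10), carry-in 1) — take it ⇒ N=1.
Step 5. [col 2: N + I ≡ G (mod 10)] column 2 reads N+I+carry(1)=G with N=1, I=6; with digits 1,5,6,9 already taken and all letters distinct, the only value for G is 8 ⇒ G=8.
Step 6. [col 3: U + K ≡ G (mod 10)] column 3: given K=5, G=8, carry-in 0, and digits 1,5,6,8,9 already taken and all letters distinct, U+K≡G (mod 10) forces U=3 ⇒ U=3.
Step 7. [col 4: G + A ≡ C (mod 10)] no forcing yet in column 4 (carry-in 0); A=2 is free and consistent — try it ⇒ A=2.
Step 8. [col 4: G + A ≡ C (mod 10)] in column 4 we have G+A≡C with carry-in 0; given G=8, A=2 and digits 1,2,3,5,6,8,9 already taken and all letters distinct, that pins C to 0. So C=0.
Step 9. [col 5: G + B ≡ U (mod 10)] from column 5 (G=8, U=3, carry-in 1, digits 0,1,2,3,5,6,8,9 already taken and all letters distinct): B must equal 4. So B=4.

Answer: A=2, B=4, C=0, G=8, I=6, K=5, N=1, T=9, U=3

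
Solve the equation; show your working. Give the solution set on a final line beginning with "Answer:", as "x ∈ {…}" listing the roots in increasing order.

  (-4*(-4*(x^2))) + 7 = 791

Step 1. [(-4*(-4*(x^2))) + 7 = 791] 7 comes off first (subtract 7) ⇒ sub: -4*(-4*(x^2)) = 784.
Step 2. [-4*(-4*(x^2)) = 784] -4 out front; divide by -4 ⇒ div: -4*(x^2) = -196.
Step 3. [-4*(x^2) = -196] LHS = -4·(…); ÷-4 both sides, so div: x^2 = 49.
Step 4. [x^2 = 49] LHS squared, RHS 49 ≥ 0: apply √ (±) ⇒ sqrt: x = 7 or -7.

Answer: x ∈ {-7, 7}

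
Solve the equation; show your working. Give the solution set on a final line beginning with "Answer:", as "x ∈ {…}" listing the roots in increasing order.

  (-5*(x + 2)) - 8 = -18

Step 1. [(-5*(x + 2)) - 8 = -18] peel the -8: add 8 from each side. So sub: -5*(x + 2) = -10.
Step 2. [-5*(x + 2) = -10] LHS = -5·(…); ÷-5 both sides, so div: x + 2 = 2.
Step 3. [x + 2 = 2] +2 is outermost — subtract 2 both sides ⇒ sub: x = 0.

Answer: x ∈ {0}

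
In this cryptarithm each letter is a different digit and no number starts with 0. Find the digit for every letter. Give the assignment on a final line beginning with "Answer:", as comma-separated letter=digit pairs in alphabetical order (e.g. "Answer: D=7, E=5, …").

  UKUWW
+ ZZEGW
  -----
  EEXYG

Step 1. [col 1: W + W ≡ G (mod 10)] no forcing yet in column 1 (carry-in 0); W=8 is free and consistent — try it. So W=8.
Step 2. [col 1: W + W ≡ G (mod 10)] column 1: given W=8, carry-in 0, and digits 8 already taken and all letters distinct, W+W≡G (mod 10) forces G=6, so G=6.
Step 3. [col 2: W + G ≡ Y (mod 10)] column 2 reads W+G+carry(1)=Y with W=8, G=6; with digits 6,8 already taken and all letters distinct, the only value for Y is 5. So Y=5.
Step 4. [col 3: U + E ≡ X (mod 10)] E=7 is one option consistent with column 3 (U + E ≡ X (mod 10), carry-in 1) — take it, so E=7.
Step 5. [col 3: U + E ≡ X (mod 10)] column 3 (U + E ≡ X (mod 10), carry-in 1) doesn't pin X yet; pick X=1 and continue. So X=1.
Step 6. [col 3: U + E ≡ X (mod 10)] column 3 reads U+E+carry(1)=X with E=7, X=1; with digits 1,5,6,7,8 already taken and all letters distinct, the only value for U is 3. So U=3.
Step 7. [col 4: K + Z ≡ E (mod 10)] Z=4 is one option consistent with column 4 (K + Z ≡ E (mod 10), carry-in 1) — take it ⇒ Z=4.
Step 8. [col 4: K + Z ≡ E (mod 10)] column 4 reads K+Z+carry(1)=E with Z=4, E=7; with digits 1,3,4,5,6,7,8 already taken and all letters distinct, the only value for K is 2 ⇒ K=2.

Answer: E=7, G=6, K=2, U=3, W=8, X=1, Y=5, Z=4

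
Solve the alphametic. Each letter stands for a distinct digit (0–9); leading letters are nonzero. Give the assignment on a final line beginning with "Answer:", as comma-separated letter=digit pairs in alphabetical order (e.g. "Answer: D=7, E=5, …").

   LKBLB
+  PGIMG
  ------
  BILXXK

Step 1. [col 1: B + G ≡ K (mod 10)] several values work for G in column 1 (B + G ≡ K (mod 10), carry-in 0); try G=7 ⇒ G=7.
Step 2. [col 1: B + G ≡ K (mod 10)] no forcing yet in column 1 (carry-in 0); K=8 is free and consistent — try it ⇒ K=8.
Step 3. [col 1: B + G ≡ K (mod 10)] in column 1 we have B+G≡K with carry-in 0; given G=7, K=8 and digits 7,8 already taken and all letters distinct, that pins B to 1, so B=1.
Step 4. [col 2: L + M ≡ X (mod 10)] column 2 (L + M ≡ X (mod 10), carry-in 0) doesn't pin M yet; pick M=9 and continue. So M=9.
Step 5. [col 2: L + M ≡ X (mod 10)] column 2 (L + M ≡ X (mod 10), carry-in 0) doesn't pin L yet; pick L=5 and continue, so L=5.
Step 6. [col 2: L + M ≡ X (mod 10)] from column 2 (L=5, M=9, carry-in 0, digits 1,5,7,8,9 already taken and all letters distinct): X must equal 4. So X=4.
Step 7. [col 3: B + I ≡ X (mod 10)] column 3: given B=1, X=4, carry-in 1, and digits 1,4,5,7,8,9 already taken and all letters distinct, B+I≡X (mod 10) forces I=2, so I=2.
Step 8. [col 5: L + P ≡ I (mod 10)] in column 5 we have L+P≡I with carry-in 1; given L=5, I=2 and digits 1,2,4,5,7,8,9 already taken and all letters distinct, that pins P to 6. So P=6.

Answer: B=1, G=7, I=2, K=8, L=5, M=9, P=6, X=4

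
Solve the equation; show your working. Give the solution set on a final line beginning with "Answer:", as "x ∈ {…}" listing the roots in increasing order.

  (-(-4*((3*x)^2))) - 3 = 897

Step 1. [(-(-4*((3*x)^2))) - 3 = 897] the outer -3 inverts by adding 3, so sub: -(-4*((3*x)^2)) = 900.
Step 2. [-(-4*((3*x)^2)) = 900] flip signs both sides. So neg: -4*((3*x)^2) = -900.
Step 3. [-4*((3*x)^2) = -900] divide by the outer -4, so div: (3*x)^2 = 225.
Step 4. [(3*x)^2 = 225] LHS squared, RHS 225 ≥ 0: apply √ (±), so sqrt: 3*x = 15 or -15.
Step 5. [3*x = 15 or -15] leading coefficient 3: divide by 3, so div: x = 5 or -5.

Answer: x ∈ {-5, 5}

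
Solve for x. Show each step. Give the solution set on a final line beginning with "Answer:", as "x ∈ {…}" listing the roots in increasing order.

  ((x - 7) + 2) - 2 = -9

Step 1. [((x - 7) + 2) - 2 = -9] add 2: x sits inside (… - 2), so sub: (x - 7) + 2 = -7.
Step 2. [(x - 7) + 2 = -7] peel the +2: subtract 2 from each side ⇒ sub: x - 7 = -9.
Step 3. [x - 7 = -9] -7 is outermost — add 7 both sides. So sub: x = -2.

Answer: x ∈ {-2}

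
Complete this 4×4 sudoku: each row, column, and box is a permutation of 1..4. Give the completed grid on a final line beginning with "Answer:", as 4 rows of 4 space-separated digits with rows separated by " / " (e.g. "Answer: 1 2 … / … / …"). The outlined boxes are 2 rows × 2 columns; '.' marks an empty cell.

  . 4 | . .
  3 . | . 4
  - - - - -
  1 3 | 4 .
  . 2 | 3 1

Step 1. [r2c3∈{1,2}] in row 2, 2 fits only at r2c3 ⇒ r2c3=2.
Step 2. [r3c4∈{2}] nothing but 2 survives at r3c4, so r3c4=2.
Step 3. [r1c3∈{1}] r1c3's peers cover all but 1, so r1c3=1.
Step 4. [r4c1∈{4}] r4c1 has the single candidate 4, so r4c1=4.
Step 5. [r1c4∈{3}] r1c4 is down to just 3, so r1c4=3.
Step 6. [r1c1∈{2}] r1c1 has the single candidate 2, so r1c1=2.
Step 7. [r2c2∈{1}] r2c2 is down to just 1. So r2c2=1.

Answer: 2 4 1 3 / 3 1 2 4 / 1 3 4 2 / 4 2 3 1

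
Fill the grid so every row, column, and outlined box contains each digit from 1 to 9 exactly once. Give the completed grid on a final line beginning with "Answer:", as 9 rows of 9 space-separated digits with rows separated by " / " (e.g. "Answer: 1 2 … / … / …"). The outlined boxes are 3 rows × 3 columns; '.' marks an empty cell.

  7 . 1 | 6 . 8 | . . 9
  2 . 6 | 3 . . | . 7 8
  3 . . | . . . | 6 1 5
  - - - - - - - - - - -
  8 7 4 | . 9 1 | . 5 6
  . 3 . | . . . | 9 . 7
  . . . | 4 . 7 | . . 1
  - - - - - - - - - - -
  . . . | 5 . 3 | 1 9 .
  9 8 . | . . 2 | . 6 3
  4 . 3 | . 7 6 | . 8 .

Step 1. [r2c7∈{4}] r2c7's peers cover all but 4, so r2c7=4.
Step 2. [r6c5∈{2,3,5,6,8}] r6c5 is the only open cell in col 5 admitting 3. So r6c5=3.
Step 3. [r6c8∈{2}] r6c8's peers cover all but 2, so r6c8=2.
Step 4. [r5c3∈{2,5}] across box 4, 2 lands solely at r5c3, so r5c3=2.
Step 5. [r3c6∈{4,9}] in col 6, 4 fits only at r3c6, so r3c6=4.
Step 6. [r3c2∈{9}] r3c2 has the single candidate 9, so r3c2=9.
Step 7. [r2c2∈{5}] r2c2's peers cover all but 5 ⇒ r2c2=5.
Step 8. [r7c1∈{6}] r7c1's peers cover all but 6 ⇒ r7c1=6.
Step 9. [r1c7∈{2,3}] in box 3, 2 fits only at r1c7. So r1c7=2.
Step 10. [r8c3∈{5,7}] r8c3 is the only open cell in box 7 admitting 5 ⇒ r8c3=5.
Step 11. [r7c9∈{2,4}] in col 9, 4 fits only at r7c9, so r7c9=4.
Step 12. [r5c5∈{5,6,8}] 6 has one home in row 5: r5c5, so r5c5=6.
Step 13. [r9c2∈{1,2}] across col 2, 1 lands solely at r9c2. So r9c2=1.
Step 14. [r3c5∈{2}] r3c5 has the single candidate 2 ⇒ r3c5=2.
Step 15. [r6c1∈{5}] nothing but 5 survives at r6c1. So r6c1=5.
Step 16. [r2c5∈{1}] nothing but 1 survives at r2c5, so r2c5=1.
Step 17. [r5c6∈{5}] r5c6's peers cover all but 5 ⇒ r5c6=5.
Step 18. [r9c7∈{5}] only 5 remains possible at r9c7 ⇒ r9c7=5.
Step 19. [r5c4∈{8}] r5c4's peers cover all but 8. So r5c4=8.
Step 20. [r9c4∈{9}] only 9 remains possible at r9c4, so r9c4=9.
Step 21. [r6c2∈{6}] r6c2 is down to just 6, so r6c2=6.
Step 22. [r5c1∈{1}] nothing but 1 survives at r5c1, so r5c1=1.
Step 23. [r3c4∈{7}] only 7 remains possible at r3c4, so r3c4=7.
Step 24. [r9c9∈{2}] only 2 remains possible at r9c9. So r9c9=2.
Step 25. [r4c7∈{3}] r4c7 has the single candidate 3 ⇒ r4c7=3.
Step 26. [r5c8∈{4}] r5c8's peers cover all but 4, so r5c8=4.
Step 27. [r7c2∈{2}] nothing but 2 survives at r7c2 ⇒ r7c2=2.
Step 28. [r8c5∈{4}] nothing but 4 survives at r8c5 ⇒ r8c5=4.
Step 29. [r4c4∈{2}] nothing but 2 survives at r4c4 ⇒ r4c4=2.
Step 30. [r6c3∈{9}] r6c3 has the single candidate 9. So r6c3=9.
Step 31. [r8c7∈{7}] r8c7's peers cover all but 7, so r8c7=7.
Step 32. [r1c2∈{4}] r1c2's peers cover all but 4. So r1c2=4.
Step 33. [r1c5∈{5}] r1c5 is down to just 5, so r1c5=5.
Step 34. [r1c8∈{3}] only 3 remains possible at r1c8. So r1c8=3.
Step 35. [r7c5∈{8}] nothing but 8 survives at r7c5 ⇒ r7c5=8.
Step 36. [r3c3∈{8}] nothing but 8 survives at r3c3 ⇒ r3c3=8.
Step 37. [r6c7∈{8}] r6c7 has the single candidate 8 ⇒ r6c7=8.
Step 38. [r7c3∈{7}] nothing but 7 survives at r7c3, so r7c3=7.
Step 39. [r2c6∈{9}] only 9 remains possible at r2c6 ⇒ r2c6=9.
Step 40. [r8c4∈{1}] nothing but 1 survives at r8c4 ⇒ r8c4=1.

Answer: 7 4 1 6 5 8 2 3 9 / 2 5 6 3 1 9 4 7 8 / 3 9 8 7 2 4 6 1 5 / 8 7 4 2 9 1 3 5 6 / 1 3 2 8 6 5 9 4 7 / 5 6 9 4 3 7 8 2 1 / 6 2 7 5 8 3 1 9 4 / 9 8 5 1 4 2 7 6 3 / 4 1 3 9 7 6 5 8 2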